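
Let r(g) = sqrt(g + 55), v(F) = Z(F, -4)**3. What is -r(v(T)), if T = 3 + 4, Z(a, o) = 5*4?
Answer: -3*sqrt(895) ≈ -89.750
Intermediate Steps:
Z(a, o) = 20
T = 7
v(F) = 8000 (v(F) = 20**3 = 8000)
r(g) = sqrt(55 + g)
-r(v(T)) = -sqrt(55 + 8000) = -sqrt(8055) = -3*sqrt(895)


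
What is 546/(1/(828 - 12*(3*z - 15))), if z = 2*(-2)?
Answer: 628992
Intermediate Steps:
z = -4
546/(1/(828 - 12*(3*z - 15))) = 546/(1/(828 - 12*(3*(-4) - 15))) = 546/(1/(828 - 12*(-12 - 15))) = 546/(1/(828 - 12*(-27))) = 546/(1/(828 + 324)) = 546/(1/1152) = 546*1152 = 628992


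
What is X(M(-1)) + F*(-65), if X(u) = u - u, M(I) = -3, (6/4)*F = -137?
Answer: 17810/3 ≈ 5936.7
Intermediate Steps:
F = -274/3 (F = (⅔)*(-137) = -274/3 ≈ -91.333)
X(u) = 0
X(M(-1)) + F*(-65) = 0 - 274/3*(-65) = 0 + 17810/3 = 17810/3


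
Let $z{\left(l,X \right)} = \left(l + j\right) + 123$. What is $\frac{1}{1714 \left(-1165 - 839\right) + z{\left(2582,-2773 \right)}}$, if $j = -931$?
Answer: $- \frac{1}{3433082} \approx -2.9128 \cdot 10^{-7}$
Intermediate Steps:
$z{\left(l,X \right)} = -808 + l$ ($z{\left(l,X \right)} = \left(l - 931\right) + 123 = \left(-931 + l\right) + 123 = -808 + l$)
$\frac{1}{1714 \left(-1165 - 839\right) + z{\left(2582,-2773 \right)}} = \frac{1}{1714 \left(-1165 - 839\right) + \left(-808 + 2582\right)} = \frac{1}{1714 \left(-1165 - 839\right) + 1774} = \frac{1}{1714 \left(-2004\right) + 1774} = \frac{1}{-3434856 + 1774} = \frac{1}{-3433082} = - \frac{1}{3433082}$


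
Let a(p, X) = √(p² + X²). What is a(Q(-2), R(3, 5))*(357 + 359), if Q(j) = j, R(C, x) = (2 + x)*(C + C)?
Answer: 1432*√442 ≈ 30106.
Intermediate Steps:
R(C, x) = 2*C*(2 + x) (R(C, x) = (2 + x)*(2*C) = 2*C*(2 + x))
a(p, X) = √(X² + p²)
a(Q(-2), R(3, 5))*(357 + 359) = √((2*3*(2 + 5))² + (-2)²)*(357 + 359) = √((2*3*7)² + 4)*716 = √(42² + 4)*716 = √(1764 + 4)*716 = √1768*716 = (2*√442)*716 = 1432*√442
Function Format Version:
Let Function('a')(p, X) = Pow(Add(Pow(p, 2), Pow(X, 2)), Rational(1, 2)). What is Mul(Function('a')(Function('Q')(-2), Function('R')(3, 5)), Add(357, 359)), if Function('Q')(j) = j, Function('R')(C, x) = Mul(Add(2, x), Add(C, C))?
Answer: Mul(1432, Pow(442, Rational(1, 2))) ≈ 30106.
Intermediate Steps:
Function('R')(C, x) = Mul(2, C, Add(2, x)) (Function('R')(C, x) = Mul(Add(2, x), Mul(2, C)) = Mul(2, C, Add(2, x)))
Function('a')(p, X) = Pow(Add(Pow(X, 2), Pow(p, 2)), Rational(1, 2))
Mul(Function('a')(Function('Q')(-2), Function('R')(3, 5)), Add(357, 359)) = Mul(Pow(Add(Pow(Mul(2, 3, Add(2, 5)), 2), Pow(-2, 2)), Rational(1, 2)), Add(357, 359)) = Mul(Pow(Add(Pow(Mul(2, 3, 7), 2), 4), Rational(1, 2)), 716) = Mul(Pow(Add(Pow(42, 2), 4), Rational(1, 2)), 716) = Mul(Pow(Add(1764, 4), Rational(1, 2)), 716) = Mul(Pow(1768, Rational(1, 2)), 716) = Mul(Mul(2, Pow(442, Rational(1, 2))), 716) = Mul(1432, Pow(442, Rational(1, 2)))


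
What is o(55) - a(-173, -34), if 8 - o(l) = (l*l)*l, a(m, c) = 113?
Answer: -166480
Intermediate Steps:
o(l) = 8 - l**3 (o(l) = 8 - l*l*l = 8 - l**2*l = 8 - l**3)
o(55) - a(-173, -34) = (8 - 1*55**3) - 1*113 = (8 - 1*166375) - 113 = (8 - 166375) - 113 = -166367 - 113 = -166480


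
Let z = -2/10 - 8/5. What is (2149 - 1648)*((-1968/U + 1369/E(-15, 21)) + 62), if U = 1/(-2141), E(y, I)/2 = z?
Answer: 12664788185/6 ≈ 2.1108e+9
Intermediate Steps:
z = -9/5 (z = -2*⅒ - 8*⅕ = -⅕ - 8/5 = -9/5 ≈ -1.8000)
E(y, I) = -18/5 (E(y, I) = 2*(-9/5) = -18/5)
U = -1/2141 ≈ -0.00046707
(2149 - 1648)*((-1968/U + 1369/E(-15, 21)) + 62) = (2149 - 1648)*((-1968/(-1/2141) + 1369/(-18/5)) + 62) = 501*((-1968*(-2141) + 1369*(-5/18)) + 62) = 501*((4213488 - 6845/18) + 62) = 501*(75835939/18 + 62) = 501*(75837055/18) = 12664788185/6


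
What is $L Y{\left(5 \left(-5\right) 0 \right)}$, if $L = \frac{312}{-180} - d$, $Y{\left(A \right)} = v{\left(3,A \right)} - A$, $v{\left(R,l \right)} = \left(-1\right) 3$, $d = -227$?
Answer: $- \frac{3379}{5} \approx -675.8$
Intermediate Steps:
$v{\left(R,l \right)} = -3$
$Y{\left(A \right)} = -3 - A$
$L = \frac{3379}{15}$ ($L = \frac{312}{-180} - -227 = 312 \left(- \frac{1}{180}\right) + 227 = - \frac{26}{15} + 227 = \frac{3379}{15} \approx 225.27$)
$L Y{\left(5 \left(-5\right) 0 \right)} = \frac{3379 \left(-3 - 5 \left(-5\right) 0\right)}{15} = \frac{3379 \left(-3 - \left(-25\right) 0\right)}{15} = \frac{3379 \left(-3 - 0\right)}{15} = \frac{3379 \left(-3 + 0\right)}{15} = \frac{3379}{15} \left(-3\right) = - \frac{3379}{5}$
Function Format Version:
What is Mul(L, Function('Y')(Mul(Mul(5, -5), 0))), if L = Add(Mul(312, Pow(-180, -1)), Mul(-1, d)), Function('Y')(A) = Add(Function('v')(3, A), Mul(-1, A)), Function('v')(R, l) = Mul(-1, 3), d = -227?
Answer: Rational(-3379, 5) ≈ -675.80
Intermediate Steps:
Function('v')(R, l) = -3
Function('Y')(A) = Add(-3, Mul(-1, A))
L = Rational(3379, 15) (L = Add(Mul(312, Pow(-180, -1)), Mul(-1, -227)) = Add(Mul(312, Rational(-1, 180)), 227) = Add(Rational(-26, 15), 227) = Rational(3379, 15) ≈ 225.27)
Mul(L, Function('Y')(Mul(Mul(5, -5), 0))) = Mul(Rational(3379, 15), Add(-3, Mul(-1, Mul(Mul(5, -5), 0)))) = Mul(Rational(3379, 15), Add(-3, Mul(-1, Mul(-25, 0)))) = Mul(Rational(3379, 15), Add(-3, Mul(-1, 0))) = Mul(Rational(3379, 15), Add(-3, 0)) = Mul(Rational(3379, 15), -3) = Rational(-3379, 5)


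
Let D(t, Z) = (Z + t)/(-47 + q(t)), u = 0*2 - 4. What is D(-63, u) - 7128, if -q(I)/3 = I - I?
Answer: -334949/47 ≈ -7126.6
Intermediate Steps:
q(I) = 0 (q(I) = -3*(I - I) = -3*0 = 0)
u = -4 (u = 0 - 4 = -4)
D(t, Z) = -Z/47 - t/47 (D(t, Z) = (Z + t)/(-47 + 0) = (Z + t)/(-47) = (Z + t)*(-1/47) = -Z/47 - t/47)
D(-63, u) - 7128 = (-1/47*(-4) - 1/47*(-63)) - 7128 = (4/47 + 63/47) - 7128 = 67/47 - 7128 = -334949/47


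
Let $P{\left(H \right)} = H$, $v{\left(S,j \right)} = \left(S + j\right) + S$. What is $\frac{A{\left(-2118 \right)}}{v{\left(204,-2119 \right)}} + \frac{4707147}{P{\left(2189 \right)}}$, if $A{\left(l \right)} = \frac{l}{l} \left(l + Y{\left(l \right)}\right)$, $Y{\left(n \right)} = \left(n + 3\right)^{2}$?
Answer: $- \frac{1733324706}{3745379} \approx -462.79$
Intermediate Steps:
$v{\left(S,j \right)} = j + 2 S$
$Y{\left(n \right)} = \left(3 + n\right)^{2}$
$A{\left(l \right)} = l + \left(3 + l\right)^{2}$ ($A{\left(l \right)} = \frac{l}{l} \left(l + \left(3 + l\right)^{2}\right) = 1 \left(l + \left(3 + l\right)^{2}\right) = l + \left(3 + l\right)^{2}$)
$\frac{A{\left(-2118 \right)}}{v{\left(204,-2119 \right)}} + \frac{4707147}{P{\left(2189 \right)}} = \frac{-2118 + \left(3 - 2118\right)^{2}}{-2119 + 2 \cdot 204} + \frac{4707147}{2189} = \frac{-2118 + \left(-2115\right)^{2}}{-2119 + 408} + 4707147 \cdot \frac{1}{2189} = \frac{-2118 + 4473225}{-1711} + \frac{4707147}{2189} = 4471107 \left(- \frac{1}{1711}\right) + \frac{4707147}{2189} = - \frac{4471107}{1711} + \frac{4707147}{2189} = - \frac{1733324706}{3745379}$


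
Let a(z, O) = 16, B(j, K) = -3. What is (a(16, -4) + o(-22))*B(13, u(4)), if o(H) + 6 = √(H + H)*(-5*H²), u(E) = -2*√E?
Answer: -30 + 14520*I*√11 ≈ -30.0 + 48157.0*I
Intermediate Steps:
o(H) = -6 - 5*√2*H^(5/2) (o(H) = -6 + √(H + H)*(-5*H²) = -6 + √(2*H)*(-5*H²) = -6 + (√2*√H)*(-5*H²) = -6 - 5*√2*H^(5/2))
(a(16, -4) + o(-22))*B(13, u(4)) = (16 + (-6 - 5*√2*(-22)^(5/2)))*(-3) = (16 + (-6 - 5*√2*484*I*√22))*(-3) = (16 + (-6 - 4840*I*√11))*(-3) = (10 - 4840*I*√11)*(-3) = -30 + 14520*I*√11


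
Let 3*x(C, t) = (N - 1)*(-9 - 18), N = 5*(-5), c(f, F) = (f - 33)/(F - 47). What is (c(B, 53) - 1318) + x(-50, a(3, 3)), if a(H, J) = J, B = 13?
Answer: -3262/3 ≈ -1087.3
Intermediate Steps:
c(f, F) = (-33 + f)/(-47 + F)
N = -25
x(C, t) = 234 (x(C, t) = ((-25 - 1)*(-9 - 18))/3 = (-26*(-27))/3 = (1/3)*702 = 234)
(c(B, 53) - 1318) + x(-50, a(3, 3)) = ((-33 + 13)/(-47 + 53) - 1318) + 234 = (-20/6 - 1318) + 234 = ((1/6)*(-20) - 1318) + 234 = (-10/3 - 1318) + 234 = -3964/3 + 234 = -3262/3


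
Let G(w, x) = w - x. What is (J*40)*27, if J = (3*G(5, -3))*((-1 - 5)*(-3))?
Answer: 466560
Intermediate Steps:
J = 432 (J = (3*(5 - 1*(-3)))*((-1 - 5)*(-3)) = (3*(5 + 3))*(-6*(-3)) = (3*8)*18 = 24*18 = 432)
(J*40)*27 = (432*40)*27 = 17280*27 = 466560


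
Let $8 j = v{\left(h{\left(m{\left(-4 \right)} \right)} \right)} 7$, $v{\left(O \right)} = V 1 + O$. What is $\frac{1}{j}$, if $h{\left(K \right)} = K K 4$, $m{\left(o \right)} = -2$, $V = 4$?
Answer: $\frac{2}{35} \approx 0.057143$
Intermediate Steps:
$h{\left(K \right)} = 4 K^{2}$ ($h{\left(K \right)} = K^{2} \cdot 4 = 4 K^{2}$)
$v{\left(O \right)} = 4 + O$ ($v{\left(O \right)} = 4 \cdot 1 + O = 4 + O$)
$j = \frac{35}{2}$ ($j = \frac{\left(4 + 4 \left(-2\right)^{2}\right) 7}{8} = \frac{\left(4 + 4 \cdot 4\right) 7}{8} = \frac{\left(4 + 16\right) 7}{8} = \frac{20 \cdot 7}{8} = \frac{1}{8} \cdot 140 = \frac{35}{2} \approx 17.5$)
$\frac{1}{j} = \frac{1}{\frac{35}{2}} = \frac{2}{35}$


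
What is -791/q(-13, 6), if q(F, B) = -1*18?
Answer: 791/18 ≈ 43.944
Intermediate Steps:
q(F, B) = -18
-791/q(-13, 6) = -791/(-18) = -791*(-1/18) = 791/18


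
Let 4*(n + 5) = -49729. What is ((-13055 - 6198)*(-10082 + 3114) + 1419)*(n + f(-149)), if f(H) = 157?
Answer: -6589892742083/4 ≈ -1.6475e+12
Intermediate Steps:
n = -49749/4 (n = -5 + (¼)*(-49729) = -5 - 49729/4 = -49749/4 ≈ -12437.)
((-13055 - 6198)*(-10082 + 3114) + 1419)*(n + f(-149)) = ((-13055 - 6198)*(-10082 + 3114) + 1419)*(-49749/4 + 157) = (-19253*(-6968) + 1419)*(-49121/4) = (134154904 + 1419)*(-49121/4) = 134156323*(-49121/4) = -6589892742083/4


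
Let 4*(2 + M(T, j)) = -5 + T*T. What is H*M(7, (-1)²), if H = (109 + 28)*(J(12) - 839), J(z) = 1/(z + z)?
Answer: -8275485/8 ≈ -1.0344e+6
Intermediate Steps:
J(z) = 1/(2*z)
M(T, j) = -13/4 + T²/4 (M(T, j) = -2 + (-5 + T*T)/4 = -2 + (-5 + T²)/4 = -2 + (-5/4 + T²/4) = -13/4 + T²/4)
H = -2758495/24 (H = (109 + 28)*((½)/12 - 839) = 137*((½)*(1/12) - 839) = 137*(1/24 - 839) = 137*(-20135/24) = -2758495/24 ≈ -1.1494e+5)
H*M(7, (-1)²) = -2758495*(-13/4 + (¼)*7²)/24 = -2758495*(-13/4 + (¼)*49)/24 = -2758495*(-13/4 + 49/4)/24 = -2758495/24*9 = -8275485/8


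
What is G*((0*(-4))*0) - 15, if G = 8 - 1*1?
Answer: -15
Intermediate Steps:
G = 7 (G = 8 - 1 = 7)
G*((0*(-4))*0) - 15 = 7*((0*(-4))*0) - 15 = 7*(0*0) - 15 = 7*0 - 15 = 0 - 15 = -15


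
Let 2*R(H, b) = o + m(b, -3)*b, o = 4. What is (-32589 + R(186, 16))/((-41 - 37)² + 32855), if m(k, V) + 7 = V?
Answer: -32667/38939 ≈ -0.83893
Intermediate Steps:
m(k, V) = -7 + V
R(H, b) = 2 - 5*b (R(H, b) = (4 + (-7 - 3)*b)/2 = (4 - 10*b)/2 = 2 - 5*b)
(-32589 + R(186, 16))/((-41 - 37)² + 32855) = (-32589 + (2 - 5*16))/((-41 - 37)² + 32855) = (-32589 + (2 - 80))/((-78)² + 32855) = (-32589 - 78)/(6084 + 32855) = -32667/38939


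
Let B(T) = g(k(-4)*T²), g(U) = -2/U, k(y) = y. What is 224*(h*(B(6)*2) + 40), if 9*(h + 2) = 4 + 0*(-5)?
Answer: 724976/81 ≈ 8950.3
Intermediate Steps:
B(T) = 1/(2*T²) (B(T) = -2*(-1/(4*T²)) = -(-1)/(2*T²) = 1/(2*T²))
h = -14/9 (h = -2 + (4 + 0*(-5))/9 = -2 + (4 + 0)/9 = -2 + (⅑)*4 = -2 + 4/9 = -14/9 ≈ -1.5556)
224*(h*(B(6)*2) + 40) = 224*(-14*(½)/6²*2/9 + 40) = 224*(-14*(½)*(1/36)*2/9 + 40) = 224*(-7*2/324 + 40) = 224*(-14/9*1/36 + 40) = 224*(-7/162 + 40) = 224*(6473/162) = 724976/81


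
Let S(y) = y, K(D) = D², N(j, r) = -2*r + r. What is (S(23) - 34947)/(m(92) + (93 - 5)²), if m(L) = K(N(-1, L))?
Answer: -8731/4052 ≈ -2.1547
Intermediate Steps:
N(j, r) = -r
m(L) = L² (m(L) = (-L)² = L²)
(S(23) - 34947)/(m(92) + (93 - 5)²) = (23 - 34947)/(92² + (93 - 5)²) = -34924/(8464 + 88²) = -34924/(8464 + 7744) = -34924/16208 = -34924*1/16208 = -8731/4052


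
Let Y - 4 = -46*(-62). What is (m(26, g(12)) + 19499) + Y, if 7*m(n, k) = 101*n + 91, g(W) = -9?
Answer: 159202/7 ≈ 22743.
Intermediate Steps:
m(n, k) = 13 + 101*n/7 (m(n, k) = (101*n + 91)/7 = (91 + 101*n)/7 = 13 + 101*n/7)
Y = 2856 (Y = 4 - 46*(-62) = 4 + 2852 = 2856)
(m(26, g(12)) + 19499) + Y = ((13 + (101/7)*26) + 19499) + 2856 = ((13 + 2626/7) + 19499) + 2856 = (2717/7 + 19499) + 2856 = 139210/7 + 2856 = 159202/7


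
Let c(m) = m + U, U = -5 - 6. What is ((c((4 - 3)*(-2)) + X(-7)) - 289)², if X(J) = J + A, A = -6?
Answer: 99225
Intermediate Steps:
U = -11 (U = -5 - 1*6 = -5 - 6 = -11)
X(J) = -6 + J (X(J) = J - 6 = -6 + J)
c(m) = -11 + m (c(m) = m - 11 = -11 + m)
((c((4 - 3)*(-2)) + X(-7)) - 289)² = (((-11 + (4 - 3)*(-2)) + (-6 - 7)) - 289)² = (((-11 + 1*(-2)) - 13) - 289)² = (((-11 - 2) - 13) - 289)² = ((-13 - 13) - 289)² = (-26 - 289)² = (-315)² = 99225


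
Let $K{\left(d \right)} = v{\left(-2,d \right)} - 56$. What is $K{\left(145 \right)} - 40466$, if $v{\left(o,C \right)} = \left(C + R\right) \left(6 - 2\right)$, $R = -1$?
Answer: $-39946$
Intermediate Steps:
$v{\left(o,C \right)} = -4 + 4 C$ ($v{\left(o,C \right)} = \left(C - 1\right) \left(6 - 2\right) = \left(-1 + C\right) 4 = -4 + 4 C$)
$K{\left(d \right)} = -60 + 4 d$ ($K{\left(d \right)} = \left(-4 + 4 d\right) - 56 = -60 + 4 d$)
$K{\left(145 \right)} - 40466 = \left(-60 + 4 \cdot 145\right) - 40466 = \left(-60 + 580\right) - 40466 = 520 - 40466 = -39946$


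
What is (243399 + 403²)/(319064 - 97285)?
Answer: 405808/221779 ≈ 1.8298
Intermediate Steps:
(243399 + 403²)/(319064 - 97285) = (243399 + 162409)/221779 = 405808*(1/221779) = 405808/221779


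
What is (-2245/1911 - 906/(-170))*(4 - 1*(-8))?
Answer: 2699432/54145 ≈ 49.856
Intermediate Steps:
(-2245/1911 - 906/(-170))*(4 - 1*(-8)) = (-2245*1/1911 - 906*(-1/170))*(4 + 8) = (-2245/1911 + 453/85)*12 = (674858/162435)*12 = 2699432/54145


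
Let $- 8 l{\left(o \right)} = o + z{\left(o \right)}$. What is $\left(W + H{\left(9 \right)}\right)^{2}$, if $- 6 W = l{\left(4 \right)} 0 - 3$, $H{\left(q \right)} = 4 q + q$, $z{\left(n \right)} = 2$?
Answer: $\frac{8281}{4} \approx 2070.3$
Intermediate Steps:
$H{\left(q \right)} = 5 q$
$l{\left(o \right)} = - \frac{1}{4} - \frac{o}{8}$ ($l{\left(o \right)} = - \frac{o + 2}{8} = - \frac{2 + o}{8} = - \frac{1}{4} - \frac{o}{8}$)
$W = \frac{1}{2}$ ($W = - \frac{\left(- \frac{1}{4} - \frac{1}{2}\right) 0 - 3}{6} = - \frac{\left(- \frac{3}{4}\right) 0 - 3}{6} = - \frac{0 - 3}{6} = \left(- \frac{1}{6}\right) \left(-3\right) = \frac{1}{2} \approx 0.5$)
$\left(W + H{\left(9 \right)}\right)^{2} = \left(\frac{1}{2} + 5 \cdot 9\right)^{2} = \left(\frac{1}{2} + 45\right)^{2} = \left(\frac{91}{2}\right)^{2} = \frac{8281}{4}$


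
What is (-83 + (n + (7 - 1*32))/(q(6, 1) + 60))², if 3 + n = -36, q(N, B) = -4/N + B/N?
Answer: 100100025/14161 ≈ 7068.7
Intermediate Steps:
n = -39 (n = -3 - 36 = -39)
(-83 + (n + (7 - 1*32))/(q(6, 1) + 60))² = (-83 + (-39 + (7 - 1*32))/((-4 + 1)/6 + 60))² = (-83 + (-39 + (7 - 32))/((⅙)*(-3) + 60))² = (-83 + (-39 - 25)/(-½ + 60))² = (-83 - 64/119/2)² = (-83 - 64*2/119)² = (-83 - 128/119)² = (-10005/119)² = 100100025/14161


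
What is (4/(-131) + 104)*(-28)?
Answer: -381360/131 ≈ -2911.1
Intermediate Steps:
(4/(-131) + 104)*(-28) = (4*(-1/131) + 104)*(-28) = (-4/131 + 104)*(-28) = (13620/131)*(-28) = -381360/131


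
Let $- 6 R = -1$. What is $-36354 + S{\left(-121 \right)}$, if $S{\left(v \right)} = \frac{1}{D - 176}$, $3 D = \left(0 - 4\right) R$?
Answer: $- \frac{57657453}{1586} \approx -36354.0$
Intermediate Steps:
$R = \frac{1}{6}$ ($R = \left(- \frac{1}{6}\right) \left(-1\right) = \frac{1}{6} \approx 0.16667$)
$D = - \frac{2}{9}$ ($D = \frac{\left(0 - 4\right) \frac{1}{6}}{3} = \frac{\left(-4\right) \frac{1}{6}}{3} = \frac{1}{3} \left(- \frac{2}{3}\right) = - \frac{2}{9} \approx -0.22222$)
$S{\left(v \right)} = - \frac{9}{1586}$ ($S{\left(v \right)} = \frac{1}{- \frac{2}{9} - 176} = \frac{1}{- \frac{1586}{9}} = - \frac{9}{1586}$)
$-36354 + S{\left(-121 \right)} = -36354 - \frac{9}{1586} = - \frac{57657453}{1586}$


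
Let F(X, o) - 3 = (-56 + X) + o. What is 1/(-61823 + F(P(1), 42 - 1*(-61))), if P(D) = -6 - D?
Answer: -1/61780 ≈ -1.6186e-5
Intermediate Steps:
F(X, o) = -53 + X + o (F(X, o) = 3 + ((-56 + X) + o) = 3 + (-56 + X + o) = -53 + X + o)
1/(-61823 + F(P(1), 42 - 1*(-61))) = 1/(-61823 + (-53 + (-6 - 1*1) + (42 - 1*(-61)))) = 1/(-61823 + (-53 + (-6 - 1) + (42 + 61))) = 1/(-61823 + (-53 - 7 + 103)) = 1/(-61823 + 43) = 1/(-61780) = -1/61780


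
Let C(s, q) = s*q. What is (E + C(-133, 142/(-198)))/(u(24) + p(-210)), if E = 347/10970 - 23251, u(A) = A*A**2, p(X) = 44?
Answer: -25147659467/15061064040 ≈ -1.6697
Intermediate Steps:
C(s, q) = q*s
u(A) = A**3
E = -255063123/10970 (E = 347*(1/10970) - 23251 = 347/10970 - 23251 = -255063123/10970 ≈ -23251.)
(E + C(-133, 142/(-198)))/(u(24) + p(-210)) = (-255063123/10970 + (142/(-198))*(-133))/(24**3 + 44) = (-255063123/10970 + (142*(-1/198))*(-133))/(13824 + 44) = (-255063123/10970 - 71/99*(-133))/13868 = (-255063123/10970 + 9443/99)*(1/13868) = -25147659467/1086030*1/13868 = -25147659467/15061064040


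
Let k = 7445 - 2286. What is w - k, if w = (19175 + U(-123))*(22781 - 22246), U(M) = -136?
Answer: 10180706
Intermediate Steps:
k = 5159
w = 10185865 (w = (19175 - 136)*(22781 - 22246) = 19039*535 = 10185865)
w - k = 10185865 - 1*5159 = 10185865 - 5159 = 10180706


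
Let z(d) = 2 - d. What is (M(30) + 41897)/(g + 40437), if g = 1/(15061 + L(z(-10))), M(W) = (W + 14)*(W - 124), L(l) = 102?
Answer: 572570043/613146232 ≈ 0.93382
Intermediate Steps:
M(W) = (-124 + W)*(14 + W) (M(W) = (14 + W)*(-124 + W) = (-124 + W)*(14 + W))
g = 1/15163 (g = 1/(15061 + 102) = 1/15163 ≈ 6.5950e-5)
(M(30) + 41897)/(g + 40437) = ((-1736 + 30² - 110*30) + 41897)/(1/15163 + 40437) = ((-1736 + 900 - 3300) + 41897)/(613146232/15163) = (-4136 + 41897)*(15163/613146232) = 37761*(15163/613146232) = 572570043/613146232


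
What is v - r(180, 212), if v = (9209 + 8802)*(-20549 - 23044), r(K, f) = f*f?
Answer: -785198467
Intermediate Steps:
r(K, f) = f**2
v = -785153523 (v = 18011*(-43593) = -785153523)
v - r(180, 212) = -785153523 - 1*212**2 = -785153523 - 1*44944 = -785153523 - 44944 = -785198467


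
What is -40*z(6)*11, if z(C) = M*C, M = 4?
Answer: -10560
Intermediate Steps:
z(C) = 4*C
-40*z(6)*11 = -160*6*11 = -40*24*11 = -960*11 = -10560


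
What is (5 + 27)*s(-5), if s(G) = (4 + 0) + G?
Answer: -32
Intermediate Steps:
s(G) = 4 + G
(5 + 27)*s(-5) = (5 + 27)*(4 - 5) = 32*(-1) = -32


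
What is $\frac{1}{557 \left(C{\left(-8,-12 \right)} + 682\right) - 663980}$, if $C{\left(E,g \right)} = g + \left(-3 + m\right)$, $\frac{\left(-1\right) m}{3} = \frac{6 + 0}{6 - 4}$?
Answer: $- \frac{1}{297474} \approx -3.3616 \cdot 10^{-6}$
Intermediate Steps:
$m = -9$ ($m = - 3 \frac{6 + 0}{6 - 4} = - 3 \cdot \frac{6}{2} = - 3 \cdot 6 \cdot \frac{1}{2} = \left(-3\right) 3 = -9$)
$C{\left(E,g \right)} = -12 + g$ ($C{\left(E,g \right)} = g - 12 = -12 + g$)
$\frac{1}{557 \left(C{\left(-8,-12 \right)} + 682\right) - 663980} = \frac{1}{557 \left(\left(-12 - 12\right) + 682\right) - 663980} = \frac{1}{557 \left(-24 + 682\right) - 663980} = \frac{1}{557 \cdot 658 - 663980} = \frac{1}{366506 - 663980} = \frac{1}{-297474} = - \frac{1}{297474}$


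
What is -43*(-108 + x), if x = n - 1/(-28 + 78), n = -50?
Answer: 339743/50 ≈ 6794.9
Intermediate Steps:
x = -2501/50 (x = -50 - 1/(-28 + 78) = -50 - 1/50 = -2501/50 ≈ -50.020)
-43*(-108 + x) = -43*(-108 - 2501/50) = -43*(-7901/50) = 339743/50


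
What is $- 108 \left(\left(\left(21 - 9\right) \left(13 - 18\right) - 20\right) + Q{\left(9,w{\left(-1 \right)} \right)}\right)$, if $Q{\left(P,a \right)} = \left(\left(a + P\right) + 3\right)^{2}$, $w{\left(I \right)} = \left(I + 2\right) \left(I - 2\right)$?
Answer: $-108$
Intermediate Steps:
$w{\left(I \right)} = \left(-2 + I\right) \left(2 + I\right)$ ($w{\left(I \right)} = \left(2 + I\right) \left(-2 + I\right) = \left(-2 + I\right) \left(2 + I\right)$)
$Q{\left(P,a \right)} = \left(3 + P + a\right)^{2}$ ($Q{\left(P,a \right)} = \left(\left(P + a\right) + 3\right)^{2} = \left(3 + P + a\right)^{2}$)
$- 108 \left(\left(\left(21 - 9\right) \left(13 - 18\right) - 20\right) + Q{\left(9,w{\left(-1 \right)} \right)}\right) = - 108 \left(\left(\left(21 - 9\right) \left(13 - 18\right) - 20\right) + \left(3 + 9 - \left(4 - \left(-1\right)^{2}\right)\right)^{2}\right) = - 108 \left(\left(12 \left(-5\right) - 20\right) + \left(3 + 9 + \left(-4 + 1\right)\right)^{2}\right) = - 108 \left(\left(-60 - 20\right) + \left(3 + 9 - 3\right)^{2}\right) = - 108 \left(-80 + 9^{2}\right) = - 108 \left(-80 + 81\right) = \left(-108\right) 1 = -108$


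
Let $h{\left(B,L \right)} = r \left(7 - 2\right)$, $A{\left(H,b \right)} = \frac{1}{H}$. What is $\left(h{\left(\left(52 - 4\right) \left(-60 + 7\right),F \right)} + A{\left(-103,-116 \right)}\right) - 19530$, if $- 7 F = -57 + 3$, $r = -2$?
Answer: $- \frac{2012621}{103} \approx -19540.0$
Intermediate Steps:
$F = \frac{54}{7}$ ($F = - \frac{-57 + 3}{7} = \left(- \frac{1}{7}\right) \left(-54\right) = \frac{54}{7} \approx 7.7143$)
$h{\left(B,L \right)} = -10$ ($h{\left(B,L \right)} = - 2 \left(7 - 2\right) = \left(-2\right) 5 = -10$)
$\left(h{\left(\left(52 - 4\right) \left(-60 + 7\right),F \right)} + A{\left(-103,-116 \right)}\right) - 19530 = \left(-10 + \frac{1}{-103}\right) - 19530 = \left(-10 - \frac{1}{103}\right) - 19530 = - \frac{1031}{103} - 19530 = - \frac{2012621}{103}$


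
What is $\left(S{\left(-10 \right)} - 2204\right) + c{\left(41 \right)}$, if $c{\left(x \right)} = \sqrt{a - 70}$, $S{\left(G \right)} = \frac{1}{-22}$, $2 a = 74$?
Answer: $- \frac{48489}{22} + i \sqrt{33} \approx -2204.0 + 5.7446 i$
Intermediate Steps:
$a = 37$ ($a = \frac{1}{2} \cdot 74 = 37$)
$S{\left(G \right)} = - \frac{1}{22}$
$c{\left(x \right)} = i \sqrt{33}$ ($c{\left(x \right)} = \sqrt{37 - 70} = \sqrt{-33} = i \sqrt{33}$)
$\left(S{\left(-10 \right)} - 2204\right) + c{\left(41 \right)} = \left(- \frac{1}{22} - 2204\right) + i \sqrt{33} = - \frac{48489}{22} + i \sqrt{33}$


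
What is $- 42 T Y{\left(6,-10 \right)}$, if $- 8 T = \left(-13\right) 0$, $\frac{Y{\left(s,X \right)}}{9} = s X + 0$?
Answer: $0$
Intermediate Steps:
$Y{\left(s,X \right)} = 9 X s$ ($Y{\left(s,X \right)} = 9 \left(s X + 0\right) = 9 \left(X s + 0\right) = 9 X s$)
$T = 0$ ($T = - \frac{\left(-13\right) 0}{8} = \left(- \frac{1}{8}\right) 0 = 0$)
$- 42 T Y{\left(6,-10 \right)} = \left(-42\right) 0 \cdot 9 \left(-10\right) 6 = 0 \left(-540\right) = 0$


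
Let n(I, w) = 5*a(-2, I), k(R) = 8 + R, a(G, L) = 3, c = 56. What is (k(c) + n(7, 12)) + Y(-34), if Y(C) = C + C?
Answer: 11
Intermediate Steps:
Y(C) = 2*C
n(I, w) = 15 (n(I, w) = 5*3 = 15)
(k(c) + n(7, 12)) + Y(-34) = ((8 + 56) + 15) + 2*(-34) = (64 + 15) - 68 = 79 - 68 = 11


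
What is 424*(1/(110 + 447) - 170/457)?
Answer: -39954792/254549 ≈ -156.96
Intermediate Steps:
424*(1/(110 + 447) - 170/457) = 424*(1/557 - 170*1/457) = 424*(1/557 - 170/457) = 424*(-94233/254549) = -39954792/254549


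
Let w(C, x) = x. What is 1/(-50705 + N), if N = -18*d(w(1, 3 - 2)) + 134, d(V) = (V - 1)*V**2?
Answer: -1/50571 ≈ -1.9774e-5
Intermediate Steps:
d(V) = V**2*(-1 + V) (d(V) = (-1 + V)*V**2 = V**2*(-1 + V))
N = 134 (N = -18*(3 - 2)**2*(-1 + (3 - 2)) + 134 = -18*1**2*(-1 + 1) + 134 = -18*0 + 134 = 0 + 134 = 134)
1/(-50705 + N) = 1/(-50705 + 134) = 1/(-50571) = -1/50571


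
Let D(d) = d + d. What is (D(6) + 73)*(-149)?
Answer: -12665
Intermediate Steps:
D(d) = 2*d
(D(6) + 73)*(-149) = (2*6 + 73)*(-149) = (12 + 73)*(-149) = 85*(-149) = -12665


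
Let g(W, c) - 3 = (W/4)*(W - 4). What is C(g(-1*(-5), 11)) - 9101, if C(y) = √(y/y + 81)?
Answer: -9101 + √82 ≈ -9091.9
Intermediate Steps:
g(W, c) = 3 + W*(-4 + W)/4 (g(W, c) = 3 + (W/4)*(W - 4) = 3 + (W*(¼))*(-4 + W) = 3 + (W/4)*(-4 + W) = 3 + W*(-4 + W)/4)
C(y) = √82 (C(y) = √(1 + 81) = √82)
C(g(-1*(-5), 11)) - 9101 = √82 - 9101 = -9101 + √82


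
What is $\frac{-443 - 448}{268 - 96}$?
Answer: $- \frac{891}{172} \approx -5.1802$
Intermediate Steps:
$\frac{-443 - 448}{268 - 96} = - \frac{891}{172}$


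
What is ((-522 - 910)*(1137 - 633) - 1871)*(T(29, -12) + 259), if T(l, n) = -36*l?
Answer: 568025215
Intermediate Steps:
((-522 - 910)*(1137 - 633) - 1871)*(T(29, -12) + 259) = ((-522 - 910)*(1137 - 633) - 1871)*(-36*29 + 259) = (-1432*504 - 1871)*(-1044 + 259) = (-721728 - 1871)*(-785) = -723599*(-785) = 568025215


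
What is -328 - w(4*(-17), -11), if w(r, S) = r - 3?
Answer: -257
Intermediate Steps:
w(r, S) = -3 + r
-328 - w(4*(-17), -11) = -328 - (-3 + 4*(-17)) = -328 - (-3 - 68) = -328 - 1*(-71) = -328 + 71 = -257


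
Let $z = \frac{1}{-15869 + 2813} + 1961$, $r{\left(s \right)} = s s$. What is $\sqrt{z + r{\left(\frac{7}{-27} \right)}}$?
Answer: $\frac{\sqrt{105768853981}}{7344} \approx 44.284$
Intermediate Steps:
$r{\left(s \right)} = s^{2}$
$z = \frac{25602815}{13056}$ ($z = \frac{1}{-13056} + 1961 = - \frac{1}{13056} + 1961 = \frac{25602815}{13056} \approx 1961.0$)
$\sqrt{z + r{\left(\frac{7}{-27} \right)}} = \sqrt{\frac{25602815}{13056} + \left(\frac{7}{-27}\right)^{2}} = \sqrt{\frac{25602815}{13056} + \left(7 \left(- \frac{1}{27}\right)\right)^{2}} = \sqrt{\frac{25602815}{13056} + \left(- \frac{7}{27}\right)^{2}} = \sqrt{\frac{25602815}{13056} + \frac{49}{729}} = \sqrt{\frac{6221697293}{3172608}} = \frac{\sqrt{105768853981}}{7344}$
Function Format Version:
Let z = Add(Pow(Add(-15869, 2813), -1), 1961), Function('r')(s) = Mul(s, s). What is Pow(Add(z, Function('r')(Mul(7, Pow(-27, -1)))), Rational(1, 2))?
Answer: Mul(Rational(1, 7344), Pow(105768853981, Rational(1, 2))) ≈ 44.284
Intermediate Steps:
Function('r')(s) = Pow(s, 2)
z = Rational(25602815, 13056) (z = Add(Pow(-13056, -1), 1961) = Add(Rational(-1, 13056), 1961) = Rational(25602815, 13056) ≈ 1961.0)
Pow(Add(z, Function('r')(Mul(7, Pow(-27, -1)))), Rational(1, 2)) = Pow(Add(Rational(25602815, 13056), Pow(Mul(7, Pow(-27, -1)), 2)), Rational(1, 2)) = Pow(Add(Rational(25602815, 13056), Pow(Mul(7, Rational(-1, 27)), 2)), Rational(1, 2)) = Pow(Add(Rational(25602815, 13056), Pow(Rational(-7, 27), 2)), Rational(1, 2)) = Pow(Add(Rational(25602815, 13056), Rational(49, 729)), Rational(1, 2)) = Pow(Rational(6221697293, 3172608), Rational(1, 2)) = Mul(Rational(1, 7344), Pow(105768853981, Rational(1, 2)))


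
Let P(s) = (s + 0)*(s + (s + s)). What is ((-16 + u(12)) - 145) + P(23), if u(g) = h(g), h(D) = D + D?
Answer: 1450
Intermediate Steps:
h(D) = 2*D
u(g) = 2*g
P(s) = 3*s² (P(s) = s*(s + 2*s) = s*(3*s) = 3*s²)
((-16 + u(12)) - 145) + P(23) = ((-16 + 2*12) - 145) + 3*23² = ((-16 + 24) - 145) + 3*529 = (8 - 145) + 1587 = -137 + 1587 = 1450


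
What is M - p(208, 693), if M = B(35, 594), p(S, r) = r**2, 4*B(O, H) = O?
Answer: -1920961/4 ≈ -4.8024e+5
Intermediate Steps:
B(O, H) = O/4
M = 35/4 (M = (1/4)*35 = 35/4 ≈ 8.7500)
M - p(208, 693) = 35/4 - 1*693**2 = 35/4 - 1*480249 = 35/4 - 480249 = -1920961/4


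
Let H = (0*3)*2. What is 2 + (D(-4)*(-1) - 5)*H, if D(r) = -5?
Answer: 2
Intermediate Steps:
H = 0 (H = 0*2 = 0)
2 + (D(-4)*(-1) - 5)*H = 2 + (-5*(-1) - 5)*0 = 2 + (5 - 5)*0 = 2 + 0*0 = 2 + 0 = 2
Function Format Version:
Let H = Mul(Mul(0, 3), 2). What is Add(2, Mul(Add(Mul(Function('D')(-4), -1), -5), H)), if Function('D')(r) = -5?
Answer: 2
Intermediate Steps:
H = 0 (H = Mul(0, 2) = 0)
Add(2, Mul(Add(Mul(Function('D')(-4), -1), -5), H)) = Add(2, Mul(Add(Mul(-5, -1), -5), 0)) = Add(2, Mul(Add(5, -5), 0)) = Add(2, Mul(0, 0)) = Add(2, 0) = 2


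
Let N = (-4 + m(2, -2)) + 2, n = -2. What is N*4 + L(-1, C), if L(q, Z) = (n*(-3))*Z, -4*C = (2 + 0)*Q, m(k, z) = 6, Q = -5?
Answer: 31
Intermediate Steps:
C = 5/2 (C = -(2 + 0)*(-5)/4 = -(-5)/2 = -¼*(-10) = 5/2 ≈ 2.5000)
L(q, Z) = 6*Z (L(q, Z) = (-2*(-3))*Z = 6*Z)
N = 4 (N = (-4 + 6) + 2 = 2 + 2 = 4)
N*4 + L(-1, C) = 4*4 + 6*(5/2) = 16 + 15 = 31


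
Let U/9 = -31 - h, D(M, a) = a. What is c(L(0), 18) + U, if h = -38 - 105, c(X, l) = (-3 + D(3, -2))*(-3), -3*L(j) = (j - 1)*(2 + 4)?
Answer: 1023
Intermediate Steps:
L(j) = 2 - 2*j (L(j) = -(j - 1)*(2 + 4)/3 = -(-1 + j)*6/3 = -(-6 + 6*j)/3 = 2 - 2*j)
c(X, l) = 15 (c(X, l) = (-3 - 2)*(-3) = -5*(-3) = 15)
h = -143
U = 1008 (U = 9*(-31 - 1*(-143)) = 9*(-31 + 143) = 9*112 = 1008)
c(L(0), 18) + U = 15 + 1008 = 1023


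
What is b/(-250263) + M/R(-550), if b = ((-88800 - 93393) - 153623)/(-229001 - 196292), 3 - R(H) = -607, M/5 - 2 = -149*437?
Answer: -533084305471777/998852496246 ≈ -533.70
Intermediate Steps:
M = -325555 (M = 10 + 5*(-149*437) = 10 + 5*(-65113) = 10 - 325565 = -325555)
R(H) = 610 (R(H) = 3 - 1*(-607) = 3 + 607 = 610)
b = 335816/425293 (b = (-182193 - 153623)/(-425293) = -335816*(-1/425293) = 335816/425293 ≈ 0.78961)
b/(-250263) + M/R(-550) = (335816/425293)/(-250263) - 325555/610 = (335816/425293)*(-1/250263) - 325555*1/610 = -25832/8187315543 - 65111/122 = -533084305471777/998852496246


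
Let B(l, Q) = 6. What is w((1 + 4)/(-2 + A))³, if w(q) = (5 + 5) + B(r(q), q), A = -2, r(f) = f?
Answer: 4096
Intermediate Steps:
w(q) = 16 (w(q) = (5 + 5) + 6 = 10 + 6 = 16)
w((1 + 4)/(-2 + A))³ = 16³ = 4096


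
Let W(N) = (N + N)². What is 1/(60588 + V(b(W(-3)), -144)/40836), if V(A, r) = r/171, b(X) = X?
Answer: 193971/11752314944 ≈ 1.6505e-5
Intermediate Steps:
W(N) = 4*N² (W(N) = (2*N)² = 4*N²)
V(A, r) = r/171 (V(A, r) = r*(1/171) = r/171)
1/(60588 + V(b(W(-3)), -144)/40836) = 1/(60588 + ((1/171)*(-144))/40836) = 1/(60588 - 16/19*1/40836) = 1/(60588 - 4/193971) = 1/(11752314944/193971) = 193971/11752314944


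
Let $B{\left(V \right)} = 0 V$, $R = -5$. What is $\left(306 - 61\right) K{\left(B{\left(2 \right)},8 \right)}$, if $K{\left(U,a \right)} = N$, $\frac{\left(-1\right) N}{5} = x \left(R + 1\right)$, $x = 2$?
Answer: $9800$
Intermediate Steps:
$B{\left(V \right)} = 0$
$N = 40$ ($N = - 5 \cdot 2 \left(-5 + 1\right) = - 5 \cdot 2 \left(-4\right) = \left(-5\right) \left(-8\right) = 40$)
$K{\left(U,a \right)} = 40$
$\left(306 - 61\right) K{\left(B{\left(2 \right)},8 \right)} = \left(306 - 61\right) 40 = 245 \cdot 40 = 9800$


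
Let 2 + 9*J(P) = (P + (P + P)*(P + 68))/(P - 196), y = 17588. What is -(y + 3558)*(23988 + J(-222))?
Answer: -953408285218/1881 ≈ -5.0686e+8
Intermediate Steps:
J(P) = -2/9 + (P + 2*P*(68 + P))/(9*(-196 + P)) (J(P) = -2/9 + ((P + (P + P)*(P + 68))/(P - 196))/9 = -2/9 + ((P + (2*P)*(68 + P))/(-196 + P))/9 = -2/9 + ((P + 2*P*(68 + P))/(-196 + P))/9 = -2/9 + (P + 2*P*(68 + P))/(9*(-196 + P)))
-(y + 3558)*(23988 + J(-222)) = -(17588 + 3558)*(23988 + (392 + 2*(-222)² + 135*(-222))/(9*(-196 - 222))) = -21146*(23988 + (⅑)*(392 + 2*49284 - 29970)/(-418)) = -21146*(23988 + (⅑)*(-1/418)*(392 + 98568 - 29970)) = -21146*(23988 + (⅑)*(-1/418)*68990) = -21146*(23988 - 34495/1881) = -21146*45086933/1881 = -1*953408285218/1881 = -953408285218/1881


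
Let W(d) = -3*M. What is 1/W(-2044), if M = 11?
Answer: -1/33 ≈ -0.030303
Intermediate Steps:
W(d) = -33 (W(d) = -3*11 = -33)
1/W(-2044) = 1/(-33) = -1/33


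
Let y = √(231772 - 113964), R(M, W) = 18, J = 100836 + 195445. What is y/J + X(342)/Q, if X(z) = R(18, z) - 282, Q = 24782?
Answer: -132/12391 + 4*√7363/296281 ≈ -0.0094944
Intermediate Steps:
J = 296281
X(z) = -264 (X(z) = 18 - 282 = -264)
y = 4*√7363 (y = √117808 = 4*√7363 ≈ 343.23)
y/J + X(342)/Q = (4*√7363)/296281 - 264/24782 = (4*√7363)*(1/296281) - 264*1/24782 = 4*√7363/296281 - 132/12391 = -132/12391 + 4*√7363/296281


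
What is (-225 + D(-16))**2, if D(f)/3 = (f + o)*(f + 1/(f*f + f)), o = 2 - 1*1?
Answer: 62678889/256 ≈ 2.4484e+5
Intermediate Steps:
o = 1 (o = 2 - 1 = 1)
D(f) = 3*(1 + f)*(f + 1/(f + f**2)) (D(f) = 3*((f + 1)*(f + 1/(f*f + f))) = 3*((1 + f)*(f + 1/(f**2 + f))) = 3*((1 + f)*(f + 1/(f + f**2))) = 3*(1 + f)*(f + 1/(f + f**2)))
(-225 + D(-16))**2 = (-225 + (3*(-16) + 3/(-16) + 3*(-16)**2))**2 = (-225 + (-48 + 3*(-1/16) + 3*256))**2 = (-225 + (-48 - 3/16 + 768))**2 = (-225 + 11517/16)**2 = (7917/16)**2 = 62678889/256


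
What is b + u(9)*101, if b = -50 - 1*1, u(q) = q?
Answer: 858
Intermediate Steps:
b = -51 (b = -50 - 1 = -51)
b + u(9)*101 = -51 + 9*101 = -51 + 909 = 858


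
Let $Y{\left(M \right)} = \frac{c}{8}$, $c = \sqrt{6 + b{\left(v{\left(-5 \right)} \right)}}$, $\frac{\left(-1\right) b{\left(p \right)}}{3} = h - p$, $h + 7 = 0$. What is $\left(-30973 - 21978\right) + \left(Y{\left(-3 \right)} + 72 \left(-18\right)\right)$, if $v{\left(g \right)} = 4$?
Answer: $-54247 + \frac{\sqrt{39}}{8} \approx -54246.0$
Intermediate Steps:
$h = -7$ ($h = -7 + 0 = -7$)
$b{\left(p \right)} = 21 + 3 p$ ($b{\left(p \right)} = - 3 \left(-7 - p\right) = 21 + 3 p$)
$c = \sqrt{39}$ ($c = \sqrt{6 + \left(21 + 3 \cdot 4\right)} = \sqrt{6 + \left(21 + 12\right)} = \sqrt{6 + 33} = \sqrt{39} \approx 6.245$)
$Y{\left(M \right)} = \frac{\sqrt{39}}{8}$
$\left(-30973 - 21978\right) + \left(Y{\left(-3 \right)} + 72 \left(-18\right)\right) = \left(-30973 - 21978\right) + \left(\frac{\sqrt{39}}{8} + 72 \left(-18\right)\right) = -52951 - \left(1296 - \frac{\sqrt{39}}{8}\right) = -54247 + \frac{\sqrt{39}}{8}$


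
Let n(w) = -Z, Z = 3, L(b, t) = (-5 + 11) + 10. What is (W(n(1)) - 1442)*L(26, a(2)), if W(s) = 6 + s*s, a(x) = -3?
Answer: -22832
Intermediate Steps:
L(b, t) = 16 (L(b, t) = 6 + 10 = 16)
n(w) = -3 (n(w) = -1*3 = -3)
W(s) = 6 + s**2
(W(n(1)) - 1442)*L(26, a(2)) = ((6 + (-3)**2) - 1442)*16 = ((6 + 9) - 1442)*16 = (15 - 1442)*16 = -1427*16 = -22832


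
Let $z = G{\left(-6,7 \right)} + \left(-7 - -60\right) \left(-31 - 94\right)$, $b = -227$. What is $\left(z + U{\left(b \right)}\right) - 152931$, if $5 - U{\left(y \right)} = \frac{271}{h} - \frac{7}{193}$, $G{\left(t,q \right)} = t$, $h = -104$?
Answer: $- \frac{3202575073}{20072} \approx -1.5955 \cdot 10^{5}$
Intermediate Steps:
$U{\left(y \right)} = \frac{153391}{20072}$ ($U{\left(y \right)} = 5 - \left(\frac{271}{-104} - \frac{7}{193}\right) = 5 - \left(271 \left(- \frac{1}{104}\right) - \frac{7}{193}\right) = 5 - \left(- \frac{271}{104} - \frac{7}{193}\right) = 5 - - \frac{53031}{20072} = 5 + \frac{53031}{20072} = \frac{153391}{20072}$)
$z = -6631$ ($z = -6 + \left(-7 - -60\right) \left(-31 - 94\right) = -6 + \left(-7 + 60\right) \left(-125\right) = -6 + 53 \left(-125\right) = -6 - 6625 = -6631$)
$\left(z + U{\left(b \right)}\right) - 152931 = \left(-6631 + \frac{153391}{20072}\right) - 152931 = - \frac{132944041}{20072} - 152931 = - \frac{3202575073}{20072}$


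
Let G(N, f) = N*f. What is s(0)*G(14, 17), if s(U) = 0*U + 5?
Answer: 1190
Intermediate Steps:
s(U) = 5 (s(U) = 0 + 5 = 5)
s(0)*G(14, 17) = 5*(14*17) = 5*238 = 1190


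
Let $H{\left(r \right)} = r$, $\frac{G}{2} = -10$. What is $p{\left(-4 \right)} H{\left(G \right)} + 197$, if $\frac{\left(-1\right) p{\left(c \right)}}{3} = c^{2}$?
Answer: $1157$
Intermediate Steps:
$G = -20$ ($G = 2 \left(-10\right) = -20$)
$p{\left(c \right)} = - 3 c^{2}$
$p{\left(-4 \right)} H{\left(G \right)} + 197 = - 3 \left(-4\right)^{2} \left(-20\right) + 197 = \left(-3\right) 16 \left(-20\right) + 197 = \left(-48\right) \left(-20\right) + 197 = 960 + 197 = 1157$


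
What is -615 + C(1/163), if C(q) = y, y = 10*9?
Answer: -525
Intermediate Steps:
y = 90
C(q) = 90
-615 + C(1/163) = -615 + 90 = -525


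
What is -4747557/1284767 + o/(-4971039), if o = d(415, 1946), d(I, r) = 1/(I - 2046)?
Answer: -38492074622525446/10416588413411103 ≈ -3.6953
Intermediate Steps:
d(I, r) = 1/(-2046 + I)
o = -1/1631 (o = 1/(-2046 + 415) = 1/(-1631) = -1/1631 ≈ -0.00061312)
-4747557/1284767 + o/(-4971039) = -4747557/1284767 - 1/1631/(-4971039) = -4747557*1/1284767 - 1/1631*(-1/4971039) = -4747557/1284767 + 1/8107764609 = -38492074622525446/10416588413411103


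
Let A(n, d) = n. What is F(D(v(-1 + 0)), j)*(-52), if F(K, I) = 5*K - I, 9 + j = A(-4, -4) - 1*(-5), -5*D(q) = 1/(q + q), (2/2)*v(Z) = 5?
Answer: -2054/5 ≈ -410.80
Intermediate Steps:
v(Z) = 5
D(q) = -1/(10*q) (D(q) = -1/(5*(q + q)) = -1/(2*q)/5 = -1/(10*q))
j = -8 (j = -9 + (-4 - 1*(-5)) = -9 + (-4 + 5) = -9 + 1 = -8)
F(K, I) = -I + 5*K
F(D(v(-1 + 0)), j)*(-52) = (-1*(-8) + 5*(-⅒/5))*(-52) = (8 + 5*(-⅒*⅕))*(-52) = (8 + 5*(-1/50))*(-52) = (8 - ⅒)*(-52) = (79/10)*(-52) = -2054/5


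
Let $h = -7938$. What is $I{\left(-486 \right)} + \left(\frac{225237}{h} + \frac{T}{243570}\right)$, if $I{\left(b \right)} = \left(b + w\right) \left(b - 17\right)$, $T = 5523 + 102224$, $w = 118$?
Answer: $\frac{9939914614451}{53707185} \approx 1.8508 \cdot 10^{5}$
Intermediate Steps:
$T = 107747$
$I{\left(b \right)} = \left(-17 + b\right) \left(118 + b\right)$ ($I{\left(b \right)} = \left(b + 118\right) \left(b - 17\right) = \left(118 + b\right) \left(-17 + b\right) = \left(-17 + b\right) \left(118 + b\right)$)
$I{\left(-486 \right)} + \left(\frac{225237}{h} + \frac{T}{243570}\right) = \left(-2006 + \left(-486\right)^{2} + 101 \left(-486\right)\right) + \left(\frac{225237}{-7938} + \frac{107747}{243570}\right) = \left(-2006 + 236196 - 49086\right) + \left(225237 \left(- \frac{1}{7938}\right) + 107747 \cdot \frac{1}{243570}\right) = 185104 + \left(- \frac{75079}{2646} + \frac{107747}{243570}\right) = 185104 - \frac{1500157789}{53707185} = \frac{9939914614451}{53707185}$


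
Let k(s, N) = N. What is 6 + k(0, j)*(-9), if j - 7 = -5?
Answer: -12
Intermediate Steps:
j = 2 (j = 7 - 5 = 2)
6 + k(0, j)*(-9) = 6 + 2*(-9) = 6 - 18 = -12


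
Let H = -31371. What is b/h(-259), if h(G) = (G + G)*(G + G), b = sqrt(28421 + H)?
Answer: 5*I*sqrt(118)/268324 ≈ 0.00020242*I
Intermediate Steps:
b = 5*I*sqrt(118) (b = sqrt(28421 - 31371) = sqrt(-2950) = 5*I*sqrt(118) ≈ 54.314*I)
h(G) = 4*G**2 (h(G) = (2*G)*(2*G) = 4*G**2)
b/h(-259) = (5*I*sqrt(118))/((4*(-259)**2)) = (5*I*sqrt(118))/((4*67081)) = (5*I*sqrt(118))/268324 = (5*I*sqrt(118))*(1/268324) = 5*I*sqrt(118)/268324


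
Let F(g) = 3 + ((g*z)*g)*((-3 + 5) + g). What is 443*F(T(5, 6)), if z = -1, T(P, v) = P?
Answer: -76196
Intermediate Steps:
F(g) = 3 - g²*(2 + g) (F(g) = 3 + ((g*(-1))*g)*((-3 + 5) + g) = 3 + ((-g)*g)*(2 + g) = 3 + (-g²)*(2 + g) = 3 - g²*(2 + g))
443*F(T(5, 6)) = 443*(3 - 1*5³ - 2*5²) = 443*(3 - 1*125 - 2*25) = 443*(3 - 125 - 50) = 443*(-172) = -76196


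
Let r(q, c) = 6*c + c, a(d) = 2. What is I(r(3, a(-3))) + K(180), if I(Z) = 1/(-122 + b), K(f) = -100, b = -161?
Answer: -28301/283 ≈ -100.00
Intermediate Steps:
r(q, c) = 7*c
I(Z) = -1/283 (I(Z) = 1/(-122 - 161) = 1/(-283) = -1/283)
I(r(3, a(-3))) + K(180) = -1/283 - 100 = -28301/283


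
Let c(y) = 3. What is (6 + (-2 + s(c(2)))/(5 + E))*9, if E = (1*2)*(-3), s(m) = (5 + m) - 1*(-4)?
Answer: -36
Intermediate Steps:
s(m) = 9 + m (s(m) = (5 + m) + 4 = 9 + m)
E = -6 (E = 2*(-3) = -6)
(6 + (-2 + s(c(2)))/(5 + E))*9 = (6 + (-2 + (9 + 3))/(5 - 6))*9 = (6 + (-2 + 12)/(-1))*9 = (6 + 10*(-1))*9 = (6 - 10)*9 = -4*9 = -36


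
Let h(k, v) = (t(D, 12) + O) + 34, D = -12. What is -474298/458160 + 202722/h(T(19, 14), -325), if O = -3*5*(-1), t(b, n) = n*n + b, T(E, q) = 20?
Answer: 46396631791/41463480 ≈ 1119.0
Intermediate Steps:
t(b, n) = b + n² (t(b, n) = n² + b = b + n²)
O = 15 (O = -15*(-1) = 15)
h(k, v) = 181 (h(k, v) = ((-12 + 12²) + 15) + 34 = ((-12 + 144) + 15) + 34 = (132 + 15) + 34 = 147 + 34 = 181)
-474298/458160 + 202722/h(T(19, 14), -325) = -474298/458160 + 202722/181 = -474298*1/458160 + 202722*(1/181) = -237149/229080 + 202722/181 = 46396631791/41463480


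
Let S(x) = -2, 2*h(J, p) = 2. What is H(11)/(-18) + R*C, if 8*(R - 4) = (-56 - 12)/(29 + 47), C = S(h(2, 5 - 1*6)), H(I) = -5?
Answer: -5129/684 ≈ -7.4985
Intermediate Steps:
h(J, p) = 1 (h(J, p) = (1/2)*2 = 1)
C = -2
R = 591/152 (R = 4 + ((-56 - 12)/(29 + 47))/8 = 4 + (-68/76)/8 = 4 + (-68*1/76)/8 = 4 + (1/8)*(-17/19) = 4 - 17/152 = 591/152 ≈ 3.8882)
H(11)/(-18) + R*C = -5/(-18) + (591/152)*(-2) = -5*(-1/18) - 591/76 = 5/18 - 591/76 = -5129/684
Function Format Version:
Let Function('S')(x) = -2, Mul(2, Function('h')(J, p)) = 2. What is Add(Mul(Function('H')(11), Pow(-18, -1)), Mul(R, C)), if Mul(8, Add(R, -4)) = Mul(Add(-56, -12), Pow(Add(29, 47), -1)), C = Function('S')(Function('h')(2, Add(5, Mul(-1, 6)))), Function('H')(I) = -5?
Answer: Rational(-5129, 684) ≈ -7.4985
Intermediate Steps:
Function('h')(J, p) = 1 (Function('h')(J, p) = Mul(Rational(1, 2), 2) = 1)
C = -2
R = Rational(591, 152) (R = Add(4, Mul(Rational(1, 8), Mul(Add(-56, -12), Pow(Add(29, 47), -1)))) = Add(4, Mul(Rational(1, 8), Mul(-68, Pow(76, -1)))) = Add(4, Mul(Rational(1, 8), Mul(-68, Rational(1, 76)))) = Add(4, Mul(Rational(1, 8), Rational(-17, 19))) = Add(4, Rational(-17, 152)) = Rational(591, 152) ≈ 3.8882)
Add(Mul(Function('H')(11), Pow(-18, -1)), Mul(R, C)) = Add(Mul(-5, Pow(-18, -1)), Mul(Rational(591, 152), -2)) = Add(Mul(-5, Rational(-1, 18)), Rational(-591, 76)) = Add(Rational(5, 18), Rational(-591, 76)) = Rational(-5129, 684)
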